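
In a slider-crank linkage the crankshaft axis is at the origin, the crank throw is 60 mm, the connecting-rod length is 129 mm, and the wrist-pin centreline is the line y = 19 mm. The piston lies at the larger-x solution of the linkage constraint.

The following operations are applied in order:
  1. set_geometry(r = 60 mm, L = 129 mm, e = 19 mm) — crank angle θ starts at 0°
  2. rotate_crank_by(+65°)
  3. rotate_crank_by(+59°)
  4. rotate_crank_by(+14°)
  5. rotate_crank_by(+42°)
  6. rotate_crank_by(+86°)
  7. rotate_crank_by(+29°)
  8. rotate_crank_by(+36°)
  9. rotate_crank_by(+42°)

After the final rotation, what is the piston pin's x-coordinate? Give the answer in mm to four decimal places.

set_geometry: r = 60 mm, L = 129 mm, e = 19 mm; θ ← 0°
rotate_crank_by(+65°): θ ← 0° +65° = 65°
rotate_crank_by(+59°): θ ← 65° +59° = 124°
rotate_crank_by(+14°): θ ← 124° +14° = 138°
rotate_crank_by(+42°): θ ← 138° +42° = 180°
rotate_crank_by(+86°): θ ← 180° +86° = 266°
rotate_crank_by(+29°): θ ← 266° +29° = 295°
rotate_crank_by(+36°): θ ← 295° +36° = 331°
rotate_crank_by(+42°): θ ← 331° +42° = 373°
crank pin P = (r cos θ, r sin θ) = (58.462204, 13.497063)
h = r sin θ − e = 13.497063 − 19 = -5.502937
x = r cos θ + √(L² − h²) = 58.462204 + √(16641.0 − 30.2823) = 58.462204 + 128.882573 = 187.344777

187.3448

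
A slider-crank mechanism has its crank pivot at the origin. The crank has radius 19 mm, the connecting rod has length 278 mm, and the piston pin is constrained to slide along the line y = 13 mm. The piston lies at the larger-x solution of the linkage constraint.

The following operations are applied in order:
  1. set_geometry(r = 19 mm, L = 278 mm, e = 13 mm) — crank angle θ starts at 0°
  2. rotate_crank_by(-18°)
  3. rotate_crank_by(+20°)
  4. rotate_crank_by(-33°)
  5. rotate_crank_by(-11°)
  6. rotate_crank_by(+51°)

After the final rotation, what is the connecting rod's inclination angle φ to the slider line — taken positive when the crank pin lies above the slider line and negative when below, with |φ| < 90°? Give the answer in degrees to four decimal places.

set_geometry: r = 19 mm, L = 278 mm, e = 13 mm; θ ← 0°
rotate_crank_by(-18°): θ ← 0° -18° = -18°
rotate_crank_by(+20°): θ ← -18° +20° = 2°
rotate_crank_by(-33°): θ ← 2° -33° = -31°
rotate_crank_by(-11°): θ ← -31° -11° = -42°
rotate_crank_by(+51°): θ ← -42° +51° = 9°
crank pin P = (r cos θ, r sin θ) = (18.766078, 2.972255)
h = r sin θ − e = 2.972255 − 13 = -10.027745
sin φ = h / L = -10.027745 / 278 = -0.03607103
φ = arcsin(-0.03607103) = -2.067166°

-2.0672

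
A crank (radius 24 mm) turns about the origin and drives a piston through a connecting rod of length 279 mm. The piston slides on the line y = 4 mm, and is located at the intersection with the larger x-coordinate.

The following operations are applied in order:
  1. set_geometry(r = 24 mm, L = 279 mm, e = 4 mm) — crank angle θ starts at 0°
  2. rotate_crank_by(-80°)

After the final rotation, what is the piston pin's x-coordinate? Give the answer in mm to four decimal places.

281.7955

set_geometry: r = 24 mm, L = 279 mm, e = 4 mm; θ ← 0°
rotate_crank_by(-80°): θ ← 0° -80° = -80°
crank pin P = (r cos θ, r sin θ) = (4.167556, -23.635386)
h = r sin θ − e = -23.635386 − 4 = -27.635386
x = r cos θ + √(L² − h²) = 4.167556 + √(77841.0 − 763.7146) = 4.167556 + 277.627962 = 281.795519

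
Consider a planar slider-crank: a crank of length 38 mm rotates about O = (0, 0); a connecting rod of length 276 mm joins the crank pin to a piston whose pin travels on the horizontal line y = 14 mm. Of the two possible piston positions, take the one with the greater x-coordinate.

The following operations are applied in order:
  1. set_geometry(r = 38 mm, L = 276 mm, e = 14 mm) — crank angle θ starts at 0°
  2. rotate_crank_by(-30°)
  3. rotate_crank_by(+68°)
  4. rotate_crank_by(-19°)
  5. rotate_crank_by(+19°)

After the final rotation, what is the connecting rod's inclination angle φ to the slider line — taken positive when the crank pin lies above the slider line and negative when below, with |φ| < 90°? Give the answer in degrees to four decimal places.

set_geometry: r = 38 mm, L = 276 mm, e = 14 mm; θ ← 0°
rotate_crank_by(-30°): θ ← 0° -30° = -30°
rotate_crank_by(+68°): θ ← -30° +68° = 38°
rotate_crank_by(-19°): θ ← 38° -19° = 19°
rotate_crank_by(+19°): θ ← 19° +19° = 38°
crank pin P = (r cos θ, r sin θ) = (29.944409, 23.395136)
h = r sin θ − e = 23.395136 − 14 = 9.395136
sin φ = h / L = 9.395136 / 276 = 0.03404035
φ = arcsin(0.03404035) = 1.950745°

1.9507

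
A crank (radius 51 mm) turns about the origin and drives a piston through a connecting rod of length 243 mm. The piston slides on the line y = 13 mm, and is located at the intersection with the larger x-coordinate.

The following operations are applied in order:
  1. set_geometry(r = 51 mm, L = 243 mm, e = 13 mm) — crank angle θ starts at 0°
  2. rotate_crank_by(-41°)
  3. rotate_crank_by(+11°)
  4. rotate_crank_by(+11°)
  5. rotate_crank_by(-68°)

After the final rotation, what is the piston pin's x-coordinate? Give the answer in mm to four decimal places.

set_geometry: r = 51 mm, L = 243 mm, e = 13 mm; θ ← 0°
rotate_crank_by(-41°): θ ← 0° -41° = -41°
rotate_crank_by(+11°): θ ← -41° +11° = -30°
rotate_crank_by(+11°): θ ← -30° +11° = -19°
rotate_crank_by(-68°): θ ← -19° -68° = -87°
crank pin P = (r cos θ, r sin θ) = (2.669134, -50.930106)
h = r sin θ − e = -50.930106 − 13 = -63.930106
x = r cos θ + √(L² − h²) = 2.669134 + √(59049.0 − 4087.0585) = 2.669134 + 234.439633 = 237.108767

237.1088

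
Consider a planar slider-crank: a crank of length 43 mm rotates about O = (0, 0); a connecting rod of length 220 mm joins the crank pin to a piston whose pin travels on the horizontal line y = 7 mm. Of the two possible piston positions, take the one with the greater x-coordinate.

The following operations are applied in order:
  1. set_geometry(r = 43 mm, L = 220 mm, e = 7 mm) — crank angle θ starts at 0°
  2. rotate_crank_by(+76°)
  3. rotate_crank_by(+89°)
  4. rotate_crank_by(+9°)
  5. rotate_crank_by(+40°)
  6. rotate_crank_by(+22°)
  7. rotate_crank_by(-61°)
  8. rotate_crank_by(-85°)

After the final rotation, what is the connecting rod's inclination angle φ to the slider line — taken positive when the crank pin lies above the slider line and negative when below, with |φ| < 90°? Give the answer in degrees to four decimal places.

9.4180

set_geometry: r = 43 mm, L = 220 mm, e = 7 mm; θ ← 0°
rotate_crank_by(+76°): θ ← 0° +76° = 76°
rotate_crank_by(+89°): θ ← 76° +89° = 165°
rotate_crank_by(+9°): θ ← 165° +9° = 174°
rotate_crank_by(+40°): θ ← 174° +40° = 214°
rotate_crank_by(+22°): θ ← 214° +22° = 236°
rotate_crank_by(-61°): θ ← 236° -61° = 175°
rotate_crank_by(-85°): θ ← 175° -85° = 90°
crank pin P = (r cos θ, r sin θ) = (0.000000, 43.000000)
h = r sin θ − e = 43.000000 − 7 = 36.000000
sin φ = h / L = 36.000000 / 220 = 0.16363636
φ = arcsin(0.16363636) = 9.418027°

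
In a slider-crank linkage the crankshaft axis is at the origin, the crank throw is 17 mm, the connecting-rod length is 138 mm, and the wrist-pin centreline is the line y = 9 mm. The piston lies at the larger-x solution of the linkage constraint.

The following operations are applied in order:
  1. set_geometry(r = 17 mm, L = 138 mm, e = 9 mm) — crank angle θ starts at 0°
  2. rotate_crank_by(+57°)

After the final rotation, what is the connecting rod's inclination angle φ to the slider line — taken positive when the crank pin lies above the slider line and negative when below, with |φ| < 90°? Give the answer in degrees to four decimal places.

set_geometry: r = 17 mm, L = 138 mm, e = 9 mm; θ ← 0°
rotate_crank_by(+57°): θ ← 0° +57° = 57°
crank pin P = (r cos θ, r sin θ) = (9.258864, 14.257400)
h = r sin θ − e = 14.257400 − 9 = 5.257400
sin φ = h / L = 5.257400 / 138 = 0.03809710
φ = arcsin(0.03809710) = 2.183331°

2.1833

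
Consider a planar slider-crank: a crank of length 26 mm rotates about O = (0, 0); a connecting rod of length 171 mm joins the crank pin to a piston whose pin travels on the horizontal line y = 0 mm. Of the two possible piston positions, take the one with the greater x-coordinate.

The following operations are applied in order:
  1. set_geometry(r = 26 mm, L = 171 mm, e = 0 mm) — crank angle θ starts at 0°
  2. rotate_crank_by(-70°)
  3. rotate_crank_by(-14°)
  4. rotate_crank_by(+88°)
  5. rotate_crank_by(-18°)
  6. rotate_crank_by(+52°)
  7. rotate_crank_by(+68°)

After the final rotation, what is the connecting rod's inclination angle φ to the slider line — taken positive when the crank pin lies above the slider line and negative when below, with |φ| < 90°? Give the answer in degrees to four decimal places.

8.4043

set_geometry: r = 26 mm, L = 171 mm, e = 0 mm; θ ← 0°
rotate_crank_by(-70°): θ ← 0° -70° = -70°
rotate_crank_by(-14°): θ ← -70° -14° = -84°
rotate_crank_by(+88°): θ ← -84° +88° = 4°
rotate_crank_by(-18°): θ ← 4° -18° = -14°
rotate_crank_by(+52°): θ ← -14° +52° = 38°
rotate_crank_by(+68°): θ ← 38° +68° = 106°
crank pin P = (r cos θ, r sin θ) = (-7.166571, 24.992804)
h = r sin θ − e = 24.992804 − 0 = 24.992804
sin φ = h / L = 24.992804 / 171 = 0.14615675
φ = arcsin(0.14615675) = 8.404270°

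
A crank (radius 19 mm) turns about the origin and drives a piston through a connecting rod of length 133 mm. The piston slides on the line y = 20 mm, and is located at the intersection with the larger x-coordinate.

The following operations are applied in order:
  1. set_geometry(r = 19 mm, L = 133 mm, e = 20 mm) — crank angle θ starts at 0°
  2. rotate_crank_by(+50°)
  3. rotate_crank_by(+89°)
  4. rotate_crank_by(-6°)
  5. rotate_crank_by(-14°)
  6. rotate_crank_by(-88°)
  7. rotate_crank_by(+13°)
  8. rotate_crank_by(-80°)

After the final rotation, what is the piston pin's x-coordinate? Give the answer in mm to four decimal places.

144.6677

set_geometry: r = 19 mm, L = 133 mm, e = 20 mm; θ ← 0°
rotate_crank_by(+50°): θ ← 0° +50° = 50°
rotate_crank_by(+89°): θ ← 50° +89° = 139°
rotate_crank_by(-6°): θ ← 139° -6° = 133°
rotate_crank_by(-14°): θ ← 133° -14° = 119°
rotate_crank_by(-88°): θ ← 119° -88° = 31°
rotate_crank_by(+13°): θ ← 31° +13° = 44°
rotate_crank_by(-80°): θ ← 44° -80° = -36°
crank pin P = (r cos θ, r sin θ) = (15.371323, -11.167920)
h = r sin θ − e = -11.167920 − 20 = -31.167920
x = r cos θ + √(L² − h²) = 15.371323 + √(17689.0 − 971.4392) = 15.371323 + 129.296407 = 144.667730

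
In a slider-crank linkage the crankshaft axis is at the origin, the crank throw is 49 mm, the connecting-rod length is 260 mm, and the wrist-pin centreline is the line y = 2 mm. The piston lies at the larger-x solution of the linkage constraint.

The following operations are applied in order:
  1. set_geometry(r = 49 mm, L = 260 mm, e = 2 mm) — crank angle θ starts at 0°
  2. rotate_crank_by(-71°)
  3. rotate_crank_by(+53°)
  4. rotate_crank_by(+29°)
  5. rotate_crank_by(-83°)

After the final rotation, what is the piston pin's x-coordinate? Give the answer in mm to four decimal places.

270.5589

set_geometry: r = 49 mm, L = 260 mm, e = 2 mm; θ ← 0°
rotate_crank_by(-71°): θ ← 0° -71° = -71°
rotate_crank_by(+53°): θ ← -71° +53° = -18°
rotate_crank_by(+29°): θ ← -18° +29° = 11°
rotate_crank_by(-83°): θ ← 11° -83° = -72°
crank pin P = (r cos θ, r sin θ) = (15.141833, -46.601769)
h = r sin θ − e = -46.601769 − 2 = -48.601769
x = r cos θ + √(L² − h²) = 15.141833 + √(67600.0 − 2362.1320) = 15.141833 + 255.417047 = 270.558880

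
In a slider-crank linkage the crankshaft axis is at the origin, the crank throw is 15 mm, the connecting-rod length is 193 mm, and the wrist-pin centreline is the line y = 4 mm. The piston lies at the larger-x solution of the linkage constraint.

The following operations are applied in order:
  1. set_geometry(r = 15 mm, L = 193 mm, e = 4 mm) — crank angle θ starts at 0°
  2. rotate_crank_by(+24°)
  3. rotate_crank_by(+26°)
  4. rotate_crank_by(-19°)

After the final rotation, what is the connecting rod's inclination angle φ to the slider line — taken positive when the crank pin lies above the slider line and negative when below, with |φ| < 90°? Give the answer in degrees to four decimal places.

1.1061

set_geometry: r = 15 mm, L = 193 mm, e = 4 mm; θ ← 0°
rotate_crank_by(+24°): θ ← 0° +24° = 24°
rotate_crank_by(+26°): θ ← 24° +26° = 50°
rotate_crank_by(-19°): θ ← 50° -19° = 31°
crank pin P = (r cos θ, r sin θ) = (12.857510, 7.725571)
h = r sin θ − e = 7.725571 − 4 = 3.725571
sin φ = h / L = 3.725571 / 193 = 0.01930348
φ = arcsin(0.01930348) = 1.106076°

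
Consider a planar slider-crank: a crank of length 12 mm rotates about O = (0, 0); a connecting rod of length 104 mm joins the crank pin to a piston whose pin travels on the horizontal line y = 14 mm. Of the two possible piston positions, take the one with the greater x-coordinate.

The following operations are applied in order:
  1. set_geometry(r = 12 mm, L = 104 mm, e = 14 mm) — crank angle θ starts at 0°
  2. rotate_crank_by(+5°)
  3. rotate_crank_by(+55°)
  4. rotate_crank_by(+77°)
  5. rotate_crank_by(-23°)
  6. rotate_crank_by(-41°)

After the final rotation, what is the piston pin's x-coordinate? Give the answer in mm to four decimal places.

set_geometry: r = 12 mm, L = 104 mm, e = 14 mm; θ ← 0°
rotate_crank_by(+5°): θ ← 0° +5° = 5°
rotate_crank_by(+55°): θ ← 5° +55° = 60°
rotate_crank_by(+77°): θ ← 60° +77° = 137°
rotate_crank_by(-23°): θ ← 137° -23° = 114°
rotate_crank_by(-41°): θ ← 114° -41° = 73°
crank pin P = (r cos θ, r sin θ) = (3.508460, 11.475657)
h = r sin θ − e = 11.475657 − 14 = -2.524343
x = r cos θ + √(L² − h²) = 3.508460 + √(10816.0 − 6.3723) = 3.508460 + 103.969359 = 107.477820

107.4778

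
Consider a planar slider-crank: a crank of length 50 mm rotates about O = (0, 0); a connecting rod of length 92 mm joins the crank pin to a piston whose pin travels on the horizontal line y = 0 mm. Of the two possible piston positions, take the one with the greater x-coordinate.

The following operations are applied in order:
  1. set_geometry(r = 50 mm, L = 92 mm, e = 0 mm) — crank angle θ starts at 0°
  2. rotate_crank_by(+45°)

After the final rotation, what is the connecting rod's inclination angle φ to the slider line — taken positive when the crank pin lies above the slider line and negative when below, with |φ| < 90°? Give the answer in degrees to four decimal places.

22.6001

set_geometry: r = 50 mm, L = 92 mm, e = 0 mm; θ ← 0°
rotate_crank_by(+45°): θ ← 0° +45° = 45°
crank pin P = (r cos θ, r sin θ) = (35.355339, 35.355339)
h = r sin θ − e = 35.355339 − 0 = 35.355339
sin φ = h / L = 35.355339 / 92 = 0.38429716
φ = arcsin(0.38429716) = 22.600114°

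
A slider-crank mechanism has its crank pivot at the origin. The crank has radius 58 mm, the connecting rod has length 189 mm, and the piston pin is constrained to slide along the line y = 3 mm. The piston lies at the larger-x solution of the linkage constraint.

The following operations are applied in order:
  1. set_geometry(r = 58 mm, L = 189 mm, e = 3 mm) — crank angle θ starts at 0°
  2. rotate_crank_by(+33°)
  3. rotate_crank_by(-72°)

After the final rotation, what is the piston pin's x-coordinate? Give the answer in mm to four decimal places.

229.9006

set_geometry: r = 58 mm, L = 189 mm, e = 3 mm; θ ← 0°
rotate_crank_by(+33°): θ ← 0° +33° = 33°
rotate_crank_by(-72°): θ ← 33° -72° = -39°
crank pin P = (r cos θ, r sin θ) = (45.074466, -36.500583)
h = r sin θ − e = -36.500583 − 3 = -39.500583
x = r cos θ + √(L² − h²) = 45.074466 + √(35721.0 − 1560.2960) = 45.074466 + 184.826145 = 229.900611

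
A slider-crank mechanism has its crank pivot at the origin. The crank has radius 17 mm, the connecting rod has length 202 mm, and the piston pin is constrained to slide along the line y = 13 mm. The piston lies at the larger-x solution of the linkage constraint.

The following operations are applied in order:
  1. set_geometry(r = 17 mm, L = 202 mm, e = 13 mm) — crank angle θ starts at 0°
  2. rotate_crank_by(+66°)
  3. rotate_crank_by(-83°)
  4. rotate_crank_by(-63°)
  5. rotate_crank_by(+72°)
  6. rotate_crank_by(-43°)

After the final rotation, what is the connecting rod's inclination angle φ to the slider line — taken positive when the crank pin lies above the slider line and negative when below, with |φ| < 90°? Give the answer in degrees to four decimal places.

set_geometry: r = 17 mm, L = 202 mm, e = 13 mm; θ ← 0°
rotate_crank_by(+66°): θ ← 0° +66° = 66°
rotate_crank_by(-83°): θ ← 66° -83° = -17°
rotate_crank_by(-63°): θ ← -17° -63° = -80°
rotate_crank_by(+72°): θ ← -80° +72° = -8°
rotate_crank_by(-43°): θ ← -8° -43° = -51°
crank pin P = (r cos θ, r sin θ) = (10.698447, -13.211481)
h = r sin θ − e = -13.211481 − 13 = -26.211481
sin φ = h / L = -26.211481 / 202 = -0.12975981
φ = arcsin(-0.12975981) = -7.455713°

-7.4557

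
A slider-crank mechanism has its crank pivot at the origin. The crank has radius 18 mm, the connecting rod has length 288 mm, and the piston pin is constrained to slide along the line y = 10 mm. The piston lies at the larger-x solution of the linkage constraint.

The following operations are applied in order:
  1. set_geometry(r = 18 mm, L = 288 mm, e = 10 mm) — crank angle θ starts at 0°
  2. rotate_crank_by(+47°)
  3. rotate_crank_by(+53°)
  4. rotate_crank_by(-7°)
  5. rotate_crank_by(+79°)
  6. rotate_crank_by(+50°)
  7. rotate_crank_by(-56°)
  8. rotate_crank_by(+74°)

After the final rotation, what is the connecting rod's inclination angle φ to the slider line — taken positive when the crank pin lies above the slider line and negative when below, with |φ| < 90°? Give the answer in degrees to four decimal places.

set_geometry: r = 18 mm, L = 288 mm, e = 10 mm; θ ← 0°
rotate_crank_by(+47°): θ ← 0° +47° = 47°
rotate_crank_by(+53°): θ ← 47° +53° = 100°
rotate_crank_by(-7°): θ ← 100° -7° = 93°
rotate_crank_by(+79°): θ ← 93° +79° = 172°
rotate_crank_by(+50°): θ ← 172° +50° = 222°
rotate_crank_by(-56°): θ ← 222° -56° = 166°
rotate_crank_by(+74°): θ ← 166° +74° = 240°
crank pin P = (r cos θ, r sin θ) = (-9.000000, -15.588457)
h = r sin θ − e = -15.588457 − 10 = -25.588457
sin φ = h / L = -25.588457 / 288 = -0.08884881
φ = arcsin(-0.08884881) = -5.097383°

-5.0974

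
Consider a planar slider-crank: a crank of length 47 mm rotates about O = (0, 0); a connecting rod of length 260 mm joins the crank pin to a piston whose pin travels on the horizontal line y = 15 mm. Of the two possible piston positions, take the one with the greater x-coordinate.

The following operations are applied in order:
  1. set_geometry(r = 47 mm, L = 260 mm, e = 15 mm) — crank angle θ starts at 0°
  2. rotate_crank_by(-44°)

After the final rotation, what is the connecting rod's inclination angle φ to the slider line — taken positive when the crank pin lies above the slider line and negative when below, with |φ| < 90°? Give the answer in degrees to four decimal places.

-10.5600

set_geometry: r = 47 mm, L = 260 mm, e = 15 mm; θ ← 0°
rotate_crank_by(-44°): θ ← 0° -44° = -44°
crank pin P = (r cos θ, r sin θ) = (33.808971, -32.648943)
h = r sin θ − e = -32.648943 − 15 = -47.648943
sin φ = h / L = -47.648943 / 260 = -0.18326517
φ = arcsin(-0.18326517) = -10.560005°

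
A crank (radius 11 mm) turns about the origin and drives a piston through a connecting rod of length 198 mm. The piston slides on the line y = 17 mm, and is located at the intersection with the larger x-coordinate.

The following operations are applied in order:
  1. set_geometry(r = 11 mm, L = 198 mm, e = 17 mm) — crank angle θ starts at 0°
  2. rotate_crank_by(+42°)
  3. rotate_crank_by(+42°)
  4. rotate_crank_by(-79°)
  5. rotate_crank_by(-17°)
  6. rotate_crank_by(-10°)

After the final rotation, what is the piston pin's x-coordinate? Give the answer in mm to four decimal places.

207.0693

set_geometry: r = 11 mm, L = 198 mm, e = 17 mm; θ ← 0°
rotate_crank_by(+42°): θ ← 0° +42° = 42°
rotate_crank_by(+42°): θ ← 42° +42° = 84°
rotate_crank_by(-79°): θ ← 84° -79° = 5°
rotate_crank_by(-17°): θ ← 5° -17° = -12°
rotate_crank_by(-10°): θ ← -12° -10° = -22°
crank pin P = (r cos θ, r sin θ) = (10.199022, -4.120673)
h = r sin θ − e = -4.120673 − 17 = -21.120673
x = r cos θ + √(L² − h²) = 10.199022 + √(39204.0 − 446.0828) = 10.199022 + 196.870306 = 207.069328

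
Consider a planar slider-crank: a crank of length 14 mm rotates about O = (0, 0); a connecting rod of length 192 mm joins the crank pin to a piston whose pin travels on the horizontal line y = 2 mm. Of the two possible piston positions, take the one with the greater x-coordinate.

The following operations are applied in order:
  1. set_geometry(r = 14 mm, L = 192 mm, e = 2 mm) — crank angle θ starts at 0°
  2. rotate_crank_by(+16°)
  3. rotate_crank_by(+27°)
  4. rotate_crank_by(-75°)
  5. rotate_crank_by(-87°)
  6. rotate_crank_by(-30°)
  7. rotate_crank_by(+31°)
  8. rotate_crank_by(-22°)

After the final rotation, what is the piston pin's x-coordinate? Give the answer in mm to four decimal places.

180.9601

set_geometry: r = 14 mm, L = 192 mm, e = 2 mm; θ ← 0°
rotate_crank_by(+16°): θ ← 0° +16° = 16°
rotate_crank_by(+27°): θ ← 16° +27° = 43°
rotate_crank_by(-75°): θ ← 43° -75° = -32°
rotate_crank_by(-87°): θ ← -32° -87° = -119°
rotate_crank_by(-30°): θ ← -119° -30° = -149°
rotate_crank_by(+31°): θ ← -149° +31° = -118°
rotate_crank_by(-22°): θ ← -118° -22° = -140°
crank pin P = (r cos θ, r sin θ) = (-10.724622, -8.999027)
h = r sin θ − e = -8.999027 − 2 = -10.999027
x = r cos θ + √(L² − h²) = -10.724622 + √(36864.0 − 120.9786) = -10.724622 + 191.684693 = 180.960070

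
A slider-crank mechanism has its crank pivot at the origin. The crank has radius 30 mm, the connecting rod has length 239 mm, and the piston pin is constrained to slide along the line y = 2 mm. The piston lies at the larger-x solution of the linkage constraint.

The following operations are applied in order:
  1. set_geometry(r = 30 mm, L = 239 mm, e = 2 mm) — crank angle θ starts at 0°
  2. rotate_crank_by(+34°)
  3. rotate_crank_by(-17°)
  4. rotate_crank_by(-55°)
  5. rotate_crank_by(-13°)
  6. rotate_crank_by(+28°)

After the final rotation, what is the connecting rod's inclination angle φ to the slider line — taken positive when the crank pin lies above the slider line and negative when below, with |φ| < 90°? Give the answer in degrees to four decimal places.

set_geometry: r = 30 mm, L = 239 mm, e = 2 mm; θ ← 0°
rotate_crank_by(+34°): θ ← 0° +34° = 34°
rotate_crank_by(-17°): θ ← 34° -17° = 17°
rotate_crank_by(-55°): θ ← 17° -55° = -38°
rotate_crank_by(-13°): θ ← -38° -13° = -51°
rotate_crank_by(+28°): θ ← -51° +28° = -23°
crank pin P = (r cos θ, r sin θ) = (27.615146, -11.721934)
h = r sin θ − e = -11.721934 − 2 = -13.721934
sin φ = h / L = -13.721934 / 239 = -0.05741395
φ = arcsin(-0.05741395) = -3.291387°

-3.2914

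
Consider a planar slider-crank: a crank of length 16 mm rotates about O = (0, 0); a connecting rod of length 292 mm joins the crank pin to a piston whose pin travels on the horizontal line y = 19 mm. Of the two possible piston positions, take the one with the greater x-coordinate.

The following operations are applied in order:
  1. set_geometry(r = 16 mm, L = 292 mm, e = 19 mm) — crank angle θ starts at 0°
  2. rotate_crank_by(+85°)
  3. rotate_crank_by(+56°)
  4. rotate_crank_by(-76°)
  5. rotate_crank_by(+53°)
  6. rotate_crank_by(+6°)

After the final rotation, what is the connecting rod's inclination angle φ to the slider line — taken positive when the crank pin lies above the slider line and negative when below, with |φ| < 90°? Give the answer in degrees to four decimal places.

set_geometry: r = 16 mm, L = 292 mm, e = 19 mm; θ ← 0°
rotate_crank_by(+85°): θ ← 0° +85° = 85°
rotate_crank_by(+56°): θ ← 85° +56° = 141°
rotate_crank_by(-76°): θ ← 141° -76° = 65°
rotate_crank_by(+53°): θ ← 65° +53° = 118°
rotate_crank_by(+6°): θ ← 118° +6° = 124°
crank pin P = (r cos θ, r sin θ) = (-8.947086, 13.264601)
h = r sin θ − e = 13.264601 − 19 = -5.735399
sin φ = h / L = -5.735399 / 292 = -0.01964178
φ = arcsin(-0.01964178) = -1.125463°

-1.1255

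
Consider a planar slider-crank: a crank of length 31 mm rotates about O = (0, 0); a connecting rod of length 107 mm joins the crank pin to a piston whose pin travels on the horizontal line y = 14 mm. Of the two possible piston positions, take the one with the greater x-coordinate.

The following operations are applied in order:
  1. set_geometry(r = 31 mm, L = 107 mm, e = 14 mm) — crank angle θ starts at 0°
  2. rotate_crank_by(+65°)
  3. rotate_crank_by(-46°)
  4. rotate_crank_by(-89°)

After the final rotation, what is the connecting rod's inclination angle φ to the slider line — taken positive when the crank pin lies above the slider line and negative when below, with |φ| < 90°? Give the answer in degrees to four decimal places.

set_geometry: r = 31 mm, L = 107 mm, e = 14 mm; θ ← 0°
rotate_crank_by(+65°): θ ← 0° +65° = 65°
rotate_crank_by(-46°): θ ← 65° -46° = 19°
rotate_crank_by(-89°): θ ← 19° -89° = -70°
crank pin P = (r cos θ, r sin θ) = (10.602624, -29.130471)
h = r sin θ − e = -29.130471 − 14 = -43.130471
sin φ = h / L = -43.130471 / 107 = -0.40308852
φ = arcsin(-0.40308852) = -23.771399°

-23.7714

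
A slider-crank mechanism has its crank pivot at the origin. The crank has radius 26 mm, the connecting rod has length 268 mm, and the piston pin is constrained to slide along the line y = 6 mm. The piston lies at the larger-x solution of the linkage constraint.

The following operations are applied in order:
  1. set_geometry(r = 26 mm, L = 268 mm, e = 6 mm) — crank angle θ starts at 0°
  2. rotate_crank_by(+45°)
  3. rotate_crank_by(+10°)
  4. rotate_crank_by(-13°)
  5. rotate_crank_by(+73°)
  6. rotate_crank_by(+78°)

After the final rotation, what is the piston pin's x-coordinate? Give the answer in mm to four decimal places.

set_geometry: r = 26 mm, L = 268 mm, e = 6 mm; θ ← 0°
rotate_crank_by(+45°): θ ← 0° +45° = 45°
rotate_crank_by(+10°): θ ← 45° +10° = 55°
rotate_crank_by(-13°): θ ← 55° -13° = 42°
rotate_crank_by(+73°): θ ← 42° +73° = 115°
rotate_crank_by(+78°): θ ← 115° +78° = 193°
crank pin P = (r cos θ, r sin θ) = (-25.333622, -5.848727)
h = r sin θ − e = -5.848727 − 6 = -11.848727
x = r cos θ + √(L² − h²) = -25.333622 + √(71824.0 − 140.3923) = -25.333622 + 267.737946 = 242.404324

242.4043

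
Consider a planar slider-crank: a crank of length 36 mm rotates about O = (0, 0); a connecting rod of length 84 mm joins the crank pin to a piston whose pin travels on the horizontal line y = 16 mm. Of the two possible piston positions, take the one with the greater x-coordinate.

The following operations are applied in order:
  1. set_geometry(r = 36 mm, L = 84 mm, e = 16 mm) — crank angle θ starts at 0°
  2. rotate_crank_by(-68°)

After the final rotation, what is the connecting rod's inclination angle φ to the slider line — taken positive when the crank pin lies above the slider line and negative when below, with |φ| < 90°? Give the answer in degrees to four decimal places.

-36.0039

set_geometry: r = 36 mm, L = 84 mm, e = 16 mm; θ ← 0°
rotate_crank_by(-68°): θ ← 0° -68° = -68°
crank pin P = (r cos θ, r sin θ) = (13.485837, -33.378619)
h = r sin θ − e = -33.378619 − 16 = -49.378619
sin φ = h / L = -49.378619 / 84 = -0.58784070
φ = arcsin(-0.58784070) = -36.003927°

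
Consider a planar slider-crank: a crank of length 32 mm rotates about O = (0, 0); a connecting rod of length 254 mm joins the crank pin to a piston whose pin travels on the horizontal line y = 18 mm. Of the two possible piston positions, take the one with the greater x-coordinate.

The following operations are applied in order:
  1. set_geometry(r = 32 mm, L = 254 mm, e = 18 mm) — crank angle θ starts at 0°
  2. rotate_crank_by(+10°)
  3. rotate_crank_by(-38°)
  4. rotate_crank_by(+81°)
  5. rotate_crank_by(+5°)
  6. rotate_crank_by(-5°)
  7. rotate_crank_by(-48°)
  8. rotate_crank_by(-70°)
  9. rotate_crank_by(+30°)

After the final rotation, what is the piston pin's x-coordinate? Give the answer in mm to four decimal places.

277.5977

set_geometry: r = 32 mm, L = 254 mm, e = 18 mm; θ ← 0°
rotate_crank_by(+10°): θ ← 0° +10° = 10°
rotate_crank_by(-38°): θ ← 10° -38° = -28°
rotate_crank_by(+81°): θ ← -28° +81° = 53°
rotate_crank_by(+5°): θ ← 53° +5° = 58°
rotate_crank_by(-5°): θ ← 58° -5° = 53°
rotate_crank_by(-48°): θ ← 53° -48° = 5°
rotate_crank_by(-70°): θ ← 5° -70° = -65°
rotate_crank_by(+30°): θ ← -65° +30° = -35°
crank pin P = (r cos θ, r sin θ) = (26.212865, -18.354446)
h = r sin θ − e = -18.354446 − 18 = -36.354446
x = r cos θ + √(L² − h²) = 26.212865 + √(64516.0 − 1321.6457) = 26.212865 + 251.384873 = 277.597738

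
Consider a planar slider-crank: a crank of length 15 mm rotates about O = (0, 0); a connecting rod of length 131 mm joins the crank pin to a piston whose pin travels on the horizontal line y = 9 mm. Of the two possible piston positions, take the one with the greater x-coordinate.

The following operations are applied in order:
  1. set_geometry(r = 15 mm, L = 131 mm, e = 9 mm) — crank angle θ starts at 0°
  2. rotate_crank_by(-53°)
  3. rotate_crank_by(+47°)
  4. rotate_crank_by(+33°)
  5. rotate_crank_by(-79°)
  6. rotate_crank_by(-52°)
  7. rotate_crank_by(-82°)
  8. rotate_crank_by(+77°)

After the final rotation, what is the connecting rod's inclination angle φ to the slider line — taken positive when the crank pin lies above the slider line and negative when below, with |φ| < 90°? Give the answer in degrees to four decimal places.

set_geometry: r = 15 mm, L = 131 mm, e = 9 mm; θ ← 0°
rotate_crank_by(-53°): θ ← 0° -53° = -53°
rotate_crank_by(+47°): θ ← -53° +47° = -6°
rotate_crank_by(+33°): θ ← -6° +33° = 27°
rotate_crank_by(-79°): θ ← 27° -79° = -52°
rotate_crank_by(-52°): θ ← -52° -52° = -104°
rotate_crank_by(-82°): θ ← -104° -82° = -186°
rotate_crank_by(+77°): θ ← -186° +77° = -109°
crank pin P = (r cos θ, r sin θ) = (-4.883522, -14.182779)
h = r sin θ − e = -14.182779 − 9 = -23.182779
sin φ = h / L = -23.182779 / 131 = -0.17696778
φ = arcsin(-0.17696778) = -10.193191°

-10.1932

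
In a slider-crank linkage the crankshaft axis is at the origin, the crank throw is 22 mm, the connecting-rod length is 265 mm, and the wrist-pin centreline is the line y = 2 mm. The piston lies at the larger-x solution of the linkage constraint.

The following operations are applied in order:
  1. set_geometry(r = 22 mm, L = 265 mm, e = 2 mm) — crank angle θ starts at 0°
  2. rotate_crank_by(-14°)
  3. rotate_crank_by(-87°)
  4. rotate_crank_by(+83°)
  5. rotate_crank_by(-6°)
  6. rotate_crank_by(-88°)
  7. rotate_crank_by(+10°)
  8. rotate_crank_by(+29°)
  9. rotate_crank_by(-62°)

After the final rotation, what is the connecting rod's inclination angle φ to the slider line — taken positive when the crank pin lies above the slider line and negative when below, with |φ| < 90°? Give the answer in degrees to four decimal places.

set_geometry: r = 22 mm, L = 265 mm, e = 2 mm; θ ← 0°
rotate_crank_by(-14°): θ ← 0° -14° = -14°
rotate_crank_by(-87°): θ ← -14° -87° = -101°
rotate_crank_by(+83°): θ ← -101° +83° = -18°
rotate_crank_by(-6°): θ ← -18° -6° = -24°
rotate_crank_by(-88°): θ ← -24° -88° = -112°
rotate_crank_by(+10°): θ ← -112° +10° = -102°
rotate_crank_by(+29°): θ ← -102° +29° = -73°
rotate_crank_by(-62°): θ ← -73° -62° = -135°
crank pin P = (r cos θ, r sin θ) = (-15.556349, -15.556349)
h = r sin θ − e = -15.556349 − 2 = -17.556349
sin φ = h / L = -17.556349 / 265 = -0.06625037
φ = arcsin(-0.06625037) = -3.798649°

-3.7986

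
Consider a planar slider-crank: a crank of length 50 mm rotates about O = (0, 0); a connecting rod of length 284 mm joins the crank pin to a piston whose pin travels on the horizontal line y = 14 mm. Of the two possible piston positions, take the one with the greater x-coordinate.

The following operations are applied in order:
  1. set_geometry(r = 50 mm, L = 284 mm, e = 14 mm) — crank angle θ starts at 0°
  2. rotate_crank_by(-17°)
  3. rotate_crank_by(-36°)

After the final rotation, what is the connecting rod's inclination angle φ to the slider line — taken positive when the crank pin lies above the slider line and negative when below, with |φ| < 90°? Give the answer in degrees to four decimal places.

-10.9470

set_geometry: r = 50 mm, L = 284 mm, e = 14 mm; θ ← 0°
rotate_crank_by(-17°): θ ← 0° -17° = -17°
rotate_crank_by(-36°): θ ← -17° -36° = -53°
crank pin P = (r cos θ, r sin θ) = (30.090751, -39.931776)
h = r sin θ − e = -39.931776 − 14 = -53.931776
sin φ = h / L = -53.931776 / 284 = -0.18990062
φ = arcsin(-0.18990062) = -10.946984°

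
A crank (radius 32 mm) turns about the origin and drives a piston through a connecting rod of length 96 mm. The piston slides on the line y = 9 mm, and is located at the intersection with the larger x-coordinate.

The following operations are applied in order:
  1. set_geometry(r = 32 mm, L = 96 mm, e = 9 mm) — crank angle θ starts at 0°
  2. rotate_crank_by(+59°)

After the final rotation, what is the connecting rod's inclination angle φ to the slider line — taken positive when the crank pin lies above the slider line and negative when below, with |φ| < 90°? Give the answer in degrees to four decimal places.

set_geometry: r = 32 mm, L = 96 mm, e = 9 mm; θ ← 0°
rotate_crank_by(+59°): θ ← 0° +59° = 59°
crank pin P = (r cos θ, r sin θ) = (16.481218, 27.429354)
h = r sin θ − e = 27.429354 − 9 = 18.429354
sin φ = h / L = 18.429354 / 96 = 0.19197243
φ = arcsin(0.19197243) = 11.067916°

11.0679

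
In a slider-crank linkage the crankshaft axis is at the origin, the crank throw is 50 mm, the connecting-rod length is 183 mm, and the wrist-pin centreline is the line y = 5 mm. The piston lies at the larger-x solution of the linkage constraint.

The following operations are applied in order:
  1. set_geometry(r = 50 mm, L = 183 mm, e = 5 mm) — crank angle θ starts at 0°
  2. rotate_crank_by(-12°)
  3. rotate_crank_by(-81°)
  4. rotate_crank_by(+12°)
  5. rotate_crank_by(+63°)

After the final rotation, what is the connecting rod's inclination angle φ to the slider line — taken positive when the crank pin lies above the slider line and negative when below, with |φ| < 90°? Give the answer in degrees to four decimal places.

-6.4164

set_geometry: r = 50 mm, L = 183 mm, e = 5 mm; θ ← 0°
rotate_crank_by(-12°): θ ← 0° -12° = -12°
rotate_crank_by(-81°): θ ← -12° -81° = -93°
rotate_crank_by(+12°): θ ← -93° +12° = -81°
rotate_crank_by(+63°): θ ← -81° +63° = -18°
crank pin P = (r cos θ, r sin θ) = (47.552826, -15.450850)
h = r sin θ − e = -15.450850 − 5 = -20.450850
sin φ = h / L = -20.450850 / 183 = -0.11175328
φ = arcsin(-0.11175328) = -6.416394°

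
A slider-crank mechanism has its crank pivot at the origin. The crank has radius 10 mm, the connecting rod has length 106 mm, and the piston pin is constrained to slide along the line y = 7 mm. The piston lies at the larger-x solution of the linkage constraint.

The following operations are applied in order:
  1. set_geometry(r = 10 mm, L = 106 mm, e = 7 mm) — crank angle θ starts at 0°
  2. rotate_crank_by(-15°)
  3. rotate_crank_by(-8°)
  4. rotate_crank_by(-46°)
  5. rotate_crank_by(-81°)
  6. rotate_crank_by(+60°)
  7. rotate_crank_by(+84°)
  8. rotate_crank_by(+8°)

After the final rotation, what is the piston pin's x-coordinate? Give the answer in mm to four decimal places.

115.7850

set_geometry: r = 10 mm, L = 106 mm, e = 7 mm; θ ← 0°
rotate_crank_by(-15°): θ ← 0° -15° = -15°
rotate_crank_by(-8°): θ ← -15° -8° = -23°
rotate_crank_by(-46°): θ ← -23° -46° = -69°
rotate_crank_by(-81°): θ ← -69° -81° = -150°
rotate_crank_by(+60°): θ ← -150° +60° = -90°
rotate_crank_by(+84°): θ ← -90° +84° = -6°
rotate_crank_by(+8°): θ ← -6° +8° = 2°
crank pin P = (r cos θ, r sin θ) = (9.993908, 0.348995)
h = r sin θ − e = 0.348995 − 7 = -6.651005
x = r cos θ + √(L² − h²) = 9.993908 + √(11236.0 − 44.2359) = 9.993908 + 105.791134 = 115.785043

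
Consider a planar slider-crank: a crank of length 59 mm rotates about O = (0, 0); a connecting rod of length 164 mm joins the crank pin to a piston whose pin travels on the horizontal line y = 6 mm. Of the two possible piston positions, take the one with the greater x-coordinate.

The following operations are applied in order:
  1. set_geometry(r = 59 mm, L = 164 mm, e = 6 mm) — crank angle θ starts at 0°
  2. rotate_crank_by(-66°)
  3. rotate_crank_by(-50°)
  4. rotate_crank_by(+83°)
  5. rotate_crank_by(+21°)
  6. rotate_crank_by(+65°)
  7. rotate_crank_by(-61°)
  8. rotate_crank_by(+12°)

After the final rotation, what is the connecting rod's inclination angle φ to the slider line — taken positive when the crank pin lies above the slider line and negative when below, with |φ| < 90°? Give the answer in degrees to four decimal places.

-0.6583

set_geometry: r = 59 mm, L = 164 mm, e = 6 mm; θ ← 0°
rotate_crank_by(-66°): θ ← 0° -66° = -66°
rotate_crank_by(-50°): θ ← -66° -50° = -116°
rotate_crank_by(+83°): θ ← -116° +83° = -33°
rotate_crank_by(+21°): θ ← -33° +21° = -12°
rotate_crank_by(+65°): θ ← -12° +65° = 53°
rotate_crank_by(-61°): θ ← 53° -61° = -8°
rotate_crank_by(+12°): θ ← -8° +12° = 4°
crank pin P = (r cos θ, r sin θ) = (58.856279, 4.115632)
h = r sin θ − e = 4.115632 − 6 = -1.884368
sin φ = h / L = -1.884368 / 164 = -0.01149005
φ = arcsin(-0.01149005) = -0.658346°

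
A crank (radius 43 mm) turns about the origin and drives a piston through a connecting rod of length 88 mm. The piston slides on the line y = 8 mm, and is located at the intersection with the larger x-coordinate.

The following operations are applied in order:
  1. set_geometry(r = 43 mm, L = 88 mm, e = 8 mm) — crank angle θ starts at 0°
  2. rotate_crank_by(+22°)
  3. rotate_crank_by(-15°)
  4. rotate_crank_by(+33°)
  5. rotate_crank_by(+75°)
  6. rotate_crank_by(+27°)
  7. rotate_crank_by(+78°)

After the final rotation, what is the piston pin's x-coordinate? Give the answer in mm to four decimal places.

47.5200

set_geometry: r = 43 mm, L = 88 mm, e = 8 mm; θ ← 0°
rotate_crank_by(+22°): θ ← 0° +22° = 22°
rotate_crank_by(-15°): θ ← 22° -15° = 7°
rotate_crank_by(+33°): θ ← 7° +33° = 40°
rotate_crank_by(+75°): θ ← 40° +75° = 115°
rotate_crank_by(+27°): θ ← 115° +27° = 142°
rotate_crank_by(+78°): θ ← 142° +78° = 220°
crank pin P = (r cos θ, r sin θ) = (-32.939911, -27.639867)
h = r sin θ − e = -27.639867 − 8 = -35.639867
x = r cos θ + √(L² − h²) = -32.939911 + √(7744.0 − 1270.2001) = -32.939911 + 80.459927 = 47.520016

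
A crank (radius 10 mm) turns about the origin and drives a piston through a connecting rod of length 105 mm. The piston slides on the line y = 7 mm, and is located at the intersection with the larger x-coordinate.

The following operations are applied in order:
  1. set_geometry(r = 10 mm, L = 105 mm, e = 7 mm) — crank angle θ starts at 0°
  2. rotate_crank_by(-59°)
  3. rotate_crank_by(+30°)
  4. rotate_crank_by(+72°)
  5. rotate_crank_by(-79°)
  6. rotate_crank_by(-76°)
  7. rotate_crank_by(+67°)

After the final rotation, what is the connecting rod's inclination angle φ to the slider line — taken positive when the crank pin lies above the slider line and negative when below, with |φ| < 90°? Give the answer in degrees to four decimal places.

set_geometry: r = 10 mm, L = 105 mm, e = 7 mm; θ ← 0°
rotate_crank_by(-59°): θ ← 0° -59° = -59°
rotate_crank_by(+30°): θ ← -59° +30° = -29°
rotate_crank_by(+72°): θ ← -29° +72° = 43°
rotate_crank_by(-79°): θ ← 43° -79° = -36°
rotate_crank_by(-76°): θ ← -36° -76° = -112°
rotate_crank_by(+67°): θ ← -112° +67° = -45°
crank pin P = (r cos θ, r sin θ) = (7.071068, -7.071068)
h = r sin θ − e = -7.071068 − 7 = -14.071068
sin φ = h / L = -14.071068 / 105 = -0.13401017
φ = arcsin(-0.13401017) = -7.701387°

-7.7014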